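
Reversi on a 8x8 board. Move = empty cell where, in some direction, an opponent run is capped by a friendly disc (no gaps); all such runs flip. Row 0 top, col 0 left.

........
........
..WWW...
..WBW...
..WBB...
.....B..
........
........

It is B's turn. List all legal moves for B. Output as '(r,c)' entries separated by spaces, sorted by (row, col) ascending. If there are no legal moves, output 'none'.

Answer: (1,1) (1,3) (1,4) (1,5) (2,1) (2,5) (3,1) (3,5) (4,1) (5,1)

Derivation:
(1,1): flips 1 -> legal
(1,2): no bracket -> illegal
(1,3): flips 1 -> legal
(1,4): flips 2 -> legal
(1,5): flips 1 -> legal
(2,1): flips 1 -> legal
(2,5): flips 1 -> legal
(3,1): flips 1 -> legal
(3,5): flips 1 -> legal
(4,1): flips 1 -> legal
(4,5): no bracket -> illegal
(5,1): flips 1 -> legal
(5,2): no bracket -> illegal
(5,3): no bracket -> illegal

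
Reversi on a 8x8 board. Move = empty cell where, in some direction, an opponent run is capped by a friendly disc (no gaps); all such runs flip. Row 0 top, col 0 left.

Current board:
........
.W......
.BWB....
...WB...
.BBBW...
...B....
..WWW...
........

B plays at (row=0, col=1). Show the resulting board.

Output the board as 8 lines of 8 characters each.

Place B at (0,1); scan 8 dirs for brackets.
Dir NW: edge -> no flip
Dir N: edge -> no flip
Dir NE: edge -> no flip
Dir W: first cell '.' (not opp) -> no flip
Dir E: first cell '.' (not opp) -> no flip
Dir SW: first cell '.' (not opp) -> no flip
Dir S: opp run (1,1) capped by B -> flip
Dir SE: first cell '.' (not opp) -> no flip
All flips: (1,1)

Answer: .B......
.B......
.BWB....
...WB...
.BBBW...
...B....
..WWW...
........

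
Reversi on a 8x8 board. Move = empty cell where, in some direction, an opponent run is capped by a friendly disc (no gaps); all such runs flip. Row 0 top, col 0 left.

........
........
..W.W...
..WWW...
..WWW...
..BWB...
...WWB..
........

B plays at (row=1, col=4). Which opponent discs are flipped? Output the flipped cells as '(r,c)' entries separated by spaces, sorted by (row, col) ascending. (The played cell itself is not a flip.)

Dir NW: first cell '.' (not opp) -> no flip
Dir N: first cell '.' (not opp) -> no flip
Dir NE: first cell '.' (not opp) -> no flip
Dir W: first cell '.' (not opp) -> no flip
Dir E: first cell '.' (not opp) -> no flip
Dir SW: first cell '.' (not opp) -> no flip
Dir S: opp run (2,4) (3,4) (4,4) capped by B -> flip
Dir SE: first cell '.' (not opp) -> no flip

Answer: (2,4) (3,4) (4,4)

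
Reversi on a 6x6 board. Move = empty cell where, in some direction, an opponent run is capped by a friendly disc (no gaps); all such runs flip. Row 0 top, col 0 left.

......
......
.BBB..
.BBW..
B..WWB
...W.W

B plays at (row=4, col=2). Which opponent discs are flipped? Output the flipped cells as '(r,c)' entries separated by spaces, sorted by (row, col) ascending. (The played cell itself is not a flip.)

Answer: (4,3) (4,4)

Derivation:
Dir NW: first cell 'B' (not opp) -> no flip
Dir N: first cell 'B' (not opp) -> no flip
Dir NE: opp run (3,3), next='.' -> no flip
Dir W: first cell '.' (not opp) -> no flip
Dir E: opp run (4,3) (4,4) capped by B -> flip
Dir SW: first cell '.' (not opp) -> no flip
Dir S: first cell '.' (not opp) -> no flip
Dir SE: opp run (5,3), next=edge -> no flip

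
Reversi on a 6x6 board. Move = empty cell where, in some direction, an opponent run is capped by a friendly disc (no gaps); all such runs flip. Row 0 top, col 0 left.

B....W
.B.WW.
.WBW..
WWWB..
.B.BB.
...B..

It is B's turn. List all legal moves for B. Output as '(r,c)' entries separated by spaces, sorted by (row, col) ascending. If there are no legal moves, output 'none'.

Answer: (0,3) (0,4) (1,0) (2,0) (2,4) (4,0) (4,2)

Derivation:
(0,2): no bracket -> illegal
(0,3): flips 2 -> legal
(0,4): flips 1 -> legal
(1,0): flips 2 -> legal
(1,2): no bracket -> illegal
(1,5): no bracket -> illegal
(2,0): flips 1 -> legal
(2,4): flips 1 -> legal
(2,5): no bracket -> illegal
(3,4): no bracket -> illegal
(4,0): flips 1 -> legal
(4,2): flips 1 -> legal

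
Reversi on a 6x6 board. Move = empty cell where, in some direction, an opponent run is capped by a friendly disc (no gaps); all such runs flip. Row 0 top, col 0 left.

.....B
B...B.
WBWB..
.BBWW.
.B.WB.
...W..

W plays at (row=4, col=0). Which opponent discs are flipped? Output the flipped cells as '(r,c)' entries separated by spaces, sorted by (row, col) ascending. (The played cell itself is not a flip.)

Dir NW: edge -> no flip
Dir N: first cell '.' (not opp) -> no flip
Dir NE: opp run (3,1) capped by W -> flip
Dir W: edge -> no flip
Dir E: opp run (4,1), next='.' -> no flip
Dir SW: edge -> no flip
Dir S: first cell '.' (not opp) -> no flip
Dir SE: first cell '.' (not opp) -> no flip

Answer: (3,1)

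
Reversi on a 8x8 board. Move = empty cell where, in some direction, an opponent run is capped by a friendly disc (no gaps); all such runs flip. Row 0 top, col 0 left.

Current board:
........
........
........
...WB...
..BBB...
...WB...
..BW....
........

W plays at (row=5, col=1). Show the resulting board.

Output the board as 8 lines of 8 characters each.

Answer: ........
........
........
...WB...
..WBB...
.W.WB...
..BW....
........

Derivation:
Place W at (5,1); scan 8 dirs for brackets.
Dir NW: first cell '.' (not opp) -> no flip
Dir N: first cell '.' (not opp) -> no flip
Dir NE: opp run (4,2) capped by W -> flip
Dir W: first cell '.' (not opp) -> no flip
Dir E: first cell '.' (not opp) -> no flip
Dir SW: first cell '.' (not opp) -> no flip
Dir S: first cell '.' (not opp) -> no flip
Dir SE: opp run (6,2), next='.' -> no flip
All flips: (4,2)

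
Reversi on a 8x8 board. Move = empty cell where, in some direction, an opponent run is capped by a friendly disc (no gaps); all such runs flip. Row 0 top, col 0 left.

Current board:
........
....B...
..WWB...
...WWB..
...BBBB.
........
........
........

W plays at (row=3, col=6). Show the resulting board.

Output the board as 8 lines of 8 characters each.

Answer: ........
....B...
..WWB...
...WWWW.
...BBBB.
........
........
........

Derivation:
Place W at (3,6); scan 8 dirs for brackets.
Dir NW: first cell '.' (not opp) -> no flip
Dir N: first cell '.' (not opp) -> no flip
Dir NE: first cell '.' (not opp) -> no flip
Dir W: opp run (3,5) capped by W -> flip
Dir E: first cell '.' (not opp) -> no flip
Dir SW: opp run (4,5), next='.' -> no flip
Dir S: opp run (4,6), next='.' -> no flip
Dir SE: first cell '.' (not opp) -> no flip
All flips: (3,5)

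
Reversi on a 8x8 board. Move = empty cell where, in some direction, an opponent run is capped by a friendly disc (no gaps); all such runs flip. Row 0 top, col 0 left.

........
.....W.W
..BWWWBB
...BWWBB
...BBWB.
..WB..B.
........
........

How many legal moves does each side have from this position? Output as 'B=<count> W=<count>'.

Answer: B=10 W=9

Derivation:
-- B to move --
(0,4): flips 1 -> legal
(0,5): no bracket -> illegal
(0,6): flips 2 -> legal
(0,7): flips 1 -> legal
(1,2): flips 3 -> legal
(1,3): flips 3 -> legal
(1,4): flips 3 -> legal
(1,6): flips 2 -> legal
(3,2): no bracket -> illegal
(4,1): no bracket -> illegal
(4,2): no bracket -> illegal
(5,1): flips 1 -> legal
(5,4): flips 1 -> legal
(5,5): no bracket -> illegal
(6,1): flips 1 -> legal
(6,2): no bracket -> illegal
(6,3): no bracket -> illegal
B mobility = 10
-- W to move --
(1,1): no bracket -> illegal
(1,2): no bracket -> illegal
(1,3): no bracket -> illegal
(1,6): no bracket -> illegal
(2,1): flips 1 -> legal
(3,1): no bracket -> illegal
(3,2): flips 1 -> legal
(4,2): flips 3 -> legal
(4,7): flips 4 -> legal
(5,4): flips 2 -> legal
(5,5): no bracket -> illegal
(5,7): flips 1 -> legal
(6,2): flips 2 -> legal
(6,3): flips 3 -> legal
(6,4): no bracket -> illegal
(6,5): no bracket -> illegal
(6,6): no bracket -> illegal
(6,7): flips 1 -> legal
W mobility = 9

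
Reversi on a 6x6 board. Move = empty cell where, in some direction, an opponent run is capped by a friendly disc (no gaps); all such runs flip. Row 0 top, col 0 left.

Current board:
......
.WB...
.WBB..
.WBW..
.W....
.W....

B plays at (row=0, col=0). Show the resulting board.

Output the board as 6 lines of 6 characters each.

Place B at (0,0); scan 8 dirs for brackets.
Dir NW: edge -> no flip
Dir N: edge -> no flip
Dir NE: edge -> no flip
Dir W: edge -> no flip
Dir E: first cell '.' (not opp) -> no flip
Dir SW: edge -> no flip
Dir S: first cell '.' (not opp) -> no flip
Dir SE: opp run (1,1) capped by B -> flip
All flips: (1,1)

Answer: B.....
.BB...
.WBB..
.WBW..
.W....
.W....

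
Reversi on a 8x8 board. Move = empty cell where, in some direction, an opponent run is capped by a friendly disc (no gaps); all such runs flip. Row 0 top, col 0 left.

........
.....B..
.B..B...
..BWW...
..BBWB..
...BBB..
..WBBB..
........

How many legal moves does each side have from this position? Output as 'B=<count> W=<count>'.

Answer: B=6 W=11

Derivation:
-- B to move --
(2,2): flips 2 -> legal
(2,3): flips 2 -> legal
(2,5): flips 1 -> legal
(3,5): flips 3 -> legal
(5,1): no bracket -> illegal
(5,2): no bracket -> illegal
(6,1): flips 1 -> legal
(7,1): flips 1 -> legal
(7,2): no bracket -> illegal
(7,3): no bracket -> illegal
B mobility = 6
-- W to move --
(0,4): no bracket -> illegal
(0,5): no bracket -> illegal
(0,6): flips 2 -> legal
(1,0): no bracket -> illegal
(1,1): no bracket -> illegal
(1,2): no bracket -> illegal
(1,3): no bracket -> illegal
(1,4): flips 1 -> legal
(1,6): no bracket -> illegal
(2,0): no bracket -> illegal
(2,2): no bracket -> illegal
(2,3): no bracket -> illegal
(2,5): no bracket -> illegal
(2,6): no bracket -> illegal
(3,0): no bracket -> illegal
(3,1): flips 1 -> legal
(3,5): no bracket -> illegal
(3,6): no bracket -> illegal
(4,1): flips 2 -> legal
(4,6): flips 1 -> legal
(5,1): flips 1 -> legal
(5,2): flips 1 -> legal
(5,6): flips 1 -> legal
(6,6): flips 4 -> legal
(7,2): no bracket -> illegal
(7,3): flips 3 -> legal
(7,4): flips 2 -> legal
(7,5): no bracket -> illegal
(7,6): no bracket -> illegal
W mobility = 11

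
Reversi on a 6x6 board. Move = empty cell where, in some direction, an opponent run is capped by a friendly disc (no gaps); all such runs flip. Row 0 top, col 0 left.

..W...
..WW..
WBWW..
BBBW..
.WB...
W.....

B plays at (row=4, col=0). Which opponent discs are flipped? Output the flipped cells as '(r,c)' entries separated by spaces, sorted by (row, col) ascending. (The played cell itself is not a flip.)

Dir NW: edge -> no flip
Dir N: first cell 'B' (not opp) -> no flip
Dir NE: first cell 'B' (not opp) -> no flip
Dir W: edge -> no flip
Dir E: opp run (4,1) capped by B -> flip
Dir SW: edge -> no flip
Dir S: opp run (5,0), next=edge -> no flip
Dir SE: first cell '.' (not opp) -> no flip

Answer: (4,1)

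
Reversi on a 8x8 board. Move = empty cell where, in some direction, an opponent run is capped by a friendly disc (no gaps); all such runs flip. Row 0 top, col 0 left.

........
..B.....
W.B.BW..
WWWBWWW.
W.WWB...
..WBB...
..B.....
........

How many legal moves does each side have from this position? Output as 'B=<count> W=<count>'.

Answer: B=6 W=12

Derivation:
-- B to move --
(1,0): no bracket -> illegal
(1,1): no bracket -> illegal
(1,4): no bracket -> illegal
(1,5): no bracket -> illegal
(1,6): no bracket -> illegal
(2,1): flips 2 -> legal
(2,3): no bracket -> illegal
(2,6): flips 2 -> legal
(2,7): no bracket -> illegal
(3,7): flips 3 -> legal
(4,1): flips 2 -> legal
(4,5): no bracket -> illegal
(4,6): flips 1 -> legal
(4,7): no bracket -> illegal
(5,0): no bracket -> illegal
(5,1): flips 2 -> legal
(6,1): no bracket -> illegal
(6,3): no bracket -> illegal
B mobility = 6
-- W to move --
(0,1): no bracket -> illegal
(0,2): flips 2 -> legal
(0,3): no bracket -> illegal
(1,1): no bracket -> illegal
(1,3): flips 2 -> legal
(1,4): flips 1 -> legal
(1,5): flips 2 -> legal
(2,1): no bracket -> illegal
(2,3): flips 2 -> legal
(4,5): flips 1 -> legal
(5,1): no bracket -> illegal
(5,5): flips 2 -> legal
(6,1): no bracket -> illegal
(6,3): flips 1 -> legal
(6,4): flips 3 -> legal
(6,5): flips 1 -> legal
(7,1): flips 3 -> legal
(7,2): flips 1 -> legal
(7,3): no bracket -> illegal
W mobility = 12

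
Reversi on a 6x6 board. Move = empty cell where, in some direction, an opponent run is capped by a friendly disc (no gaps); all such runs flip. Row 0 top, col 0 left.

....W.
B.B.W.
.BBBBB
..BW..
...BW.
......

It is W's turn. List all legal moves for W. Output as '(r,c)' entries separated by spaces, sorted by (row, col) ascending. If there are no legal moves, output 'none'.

Answer: (1,1) (1,3) (1,5) (3,1) (3,4) (4,1) (4,2) (5,3)

Derivation:
(0,0): no bracket -> illegal
(0,1): no bracket -> illegal
(0,2): no bracket -> illegal
(0,3): no bracket -> illegal
(1,1): flips 1 -> legal
(1,3): flips 1 -> legal
(1,5): flips 1 -> legal
(2,0): no bracket -> illegal
(3,0): no bracket -> illegal
(3,1): flips 1 -> legal
(3,4): flips 1 -> legal
(3,5): no bracket -> illegal
(4,1): flips 2 -> legal
(4,2): flips 1 -> legal
(5,2): no bracket -> illegal
(5,3): flips 1 -> legal
(5,4): no bracket -> illegal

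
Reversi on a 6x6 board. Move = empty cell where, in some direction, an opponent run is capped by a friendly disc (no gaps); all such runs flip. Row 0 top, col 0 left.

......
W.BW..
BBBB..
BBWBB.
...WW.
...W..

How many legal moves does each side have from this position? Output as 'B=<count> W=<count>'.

-- B to move --
(0,0): flips 1 -> legal
(0,1): no bracket -> illegal
(0,2): no bracket -> illegal
(0,3): flips 1 -> legal
(0,4): flips 1 -> legal
(1,1): no bracket -> illegal
(1,4): flips 1 -> legal
(2,4): no bracket -> illegal
(3,5): no bracket -> illegal
(4,1): flips 1 -> legal
(4,2): flips 1 -> legal
(4,5): no bracket -> illegal
(5,2): flips 1 -> legal
(5,4): flips 3 -> legal
(5,5): flips 1 -> legal
B mobility = 9
-- W to move --
(0,1): no bracket -> illegal
(0,2): flips 2 -> legal
(0,3): no bracket -> illegal
(1,1): flips 3 -> legal
(1,4): flips 1 -> legal
(2,4): flips 1 -> legal
(2,5): flips 1 -> legal
(3,5): flips 2 -> legal
(4,0): flips 4 -> legal
(4,1): no bracket -> illegal
(4,2): no bracket -> illegal
(4,5): no bracket -> illegal
W mobility = 7

Answer: B=9 W=7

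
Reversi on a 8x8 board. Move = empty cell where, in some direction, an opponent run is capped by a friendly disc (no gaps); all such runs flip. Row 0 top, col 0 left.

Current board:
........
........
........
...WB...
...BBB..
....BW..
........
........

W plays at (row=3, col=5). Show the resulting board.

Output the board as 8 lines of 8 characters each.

Answer: ........
........
........
...WWW..
...BBW..
....BW..
........
........

Derivation:
Place W at (3,5); scan 8 dirs for brackets.
Dir NW: first cell '.' (not opp) -> no flip
Dir N: first cell '.' (not opp) -> no flip
Dir NE: first cell '.' (not opp) -> no flip
Dir W: opp run (3,4) capped by W -> flip
Dir E: first cell '.' (not opp) -> no flip
Dir SW: opp run (4,4), next='.' -> no flip
Dir S: opp run (4,5) capped by W -> flip
Dir SE: first cell '.' (not opp) -> no flip
All flips: (3,4) (4,5)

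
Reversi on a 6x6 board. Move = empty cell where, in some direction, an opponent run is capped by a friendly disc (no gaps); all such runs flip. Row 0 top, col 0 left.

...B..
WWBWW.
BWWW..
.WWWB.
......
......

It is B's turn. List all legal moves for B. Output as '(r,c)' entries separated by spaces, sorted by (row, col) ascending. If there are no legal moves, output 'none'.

(0,0): flips 1 -> legal
(0,1): no bracket -> illegal
(0,2): flips 1 -> legal
(0,4): no bracket -> illegal
(0,5): no bracket -> illegal
(1,5): flips 2 -> legal
(2,4): flips 3 -> legal
(2,5): flips 1 -> legal
(3,0): flips 4 -> legal
(4,0): no bracket -> illegal
(4,1): no bracket -> illegal
(4,2): flips 3 -> legal
(4,3): flips 3 -> legal
(4,4): no bracket -> illegal

Answer: (0,0) (0,2) (1,5) (2,4) (2,5) (3,0) (4,2) (4,3)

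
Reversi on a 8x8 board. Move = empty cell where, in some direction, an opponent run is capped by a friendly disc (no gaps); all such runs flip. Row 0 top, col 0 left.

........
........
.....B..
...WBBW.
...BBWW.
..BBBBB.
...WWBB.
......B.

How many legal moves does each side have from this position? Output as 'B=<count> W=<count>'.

Answer: B=13 W=9

Derivation:
-- B to move --
(2,2): flips 1 -> legal
(2,3): flips 1 -> legal
(2,4): no bracket -> illegal
(2,6): flips 2 -> legal
(2,7): flips 2 -> legal
(3,2): flips 1 -> legal
(3,7): flips 2 -> legal
(4,2): no bracket -> illegal
(4,7): flips 3 -> legal
(5,7): flips 1 -> legal
(6,2): flips 2 -> legal
(7,2): flips 1 -> legal
(7,3): flips 2 -> legal
(7,4): flips 2 -> legal
(7,5): flips 1 -> legal
B mobility = 13
-- W to move --
(1,4): flips 1 -> legal
(1,5): flips 2 -> legal
(1,6): no bracket -> illegal
(2,3): flips 1 -> legal
(2,4): flips 4 -> legal
(2,6): no bracket -> illegal
(3,2): no bracket -> illegal
(4,1): flips 1 -> legal
(4,2): flips 3 -> legal
(4,7): no bracket -> illegal
(5,1): no bracket -> illegal
(5,7): no bracket -> illegal
(6,1): no bracket -> illegal
(6,2): no bracket -> illegal
(6,7): flips 3 -> legal
(7,4): no bracket -> illegal
(7,5): flips 2 -> legal
(7,7): flips 3 -> legal
W mobility = 9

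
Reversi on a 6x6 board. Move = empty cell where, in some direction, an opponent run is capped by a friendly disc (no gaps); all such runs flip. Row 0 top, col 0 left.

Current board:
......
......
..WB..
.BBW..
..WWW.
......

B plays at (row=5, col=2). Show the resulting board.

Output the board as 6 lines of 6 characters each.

Answer: ......
......
..WB..
.BBW..
..BWW.
..B...

Derivation:
Place B at (5,2); scan 8 dirs for brackets.
Dir NW: first cell '.' (not opp) -> no flip
Dir N: opp run (4,2) capped by B -> flip
Dir NE: opp run (4,3), next='.' -> no flip
Dir W: first cell '.' (not opp) -> no flip
Dir E: first cell '.' (not opp) -> no flip
Dir SW: edge -> no flip
Dir S: edge -> no flip
Dir SE: edge -> no flip
All flips: (4,2)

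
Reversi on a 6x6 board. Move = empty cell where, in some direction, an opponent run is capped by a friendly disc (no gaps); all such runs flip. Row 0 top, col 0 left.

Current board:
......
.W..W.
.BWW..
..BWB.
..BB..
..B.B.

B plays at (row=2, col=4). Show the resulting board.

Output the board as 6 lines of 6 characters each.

Place B at (2,4); scan 8 dirs for brackets.
Dir NW: first cell '.' (not opp) -> no flip
Dir N: opp run (1,4), next='.' -> no flip
Dir NE: first cell '.' (not opp) -> no flip
Dir W: opp run (2,3) (2,2) capped by B -> flip
Dir E: first cell '.' (not opp) -> no flip
Dir SW: opp run (3,3) capped by B -> flip
Dir S: first cell 'B' (not opp) -> no flip
Dir SE: first cell '.' (not opp) -> no flip
All flips: (2,2) (2,3) (3,3)

Answer: ......
.W..W.
.BBBB.
..BBB.
..BB..
..B.B.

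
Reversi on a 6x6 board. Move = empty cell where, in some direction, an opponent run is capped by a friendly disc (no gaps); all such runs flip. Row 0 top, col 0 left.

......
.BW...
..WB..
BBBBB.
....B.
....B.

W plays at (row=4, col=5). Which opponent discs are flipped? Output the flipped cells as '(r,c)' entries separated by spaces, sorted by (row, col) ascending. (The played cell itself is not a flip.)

Answer: (2,3) (3,4)

Derivation:
Dir NW: opp run (3,4) (2,3) capped by W -> flip
Dir N: first cell '.' (not opp) -> no flip
Dir NE: edge -> no flip
Dir W: opp run (4,4), next='.' -> no flip
Dir E: edge -> no flip
Dir SW: opp run (5,4), next=edge -> no flip
Dir S: first cell '.' (not opp) -> no flip
Dir SE: edge -> no flip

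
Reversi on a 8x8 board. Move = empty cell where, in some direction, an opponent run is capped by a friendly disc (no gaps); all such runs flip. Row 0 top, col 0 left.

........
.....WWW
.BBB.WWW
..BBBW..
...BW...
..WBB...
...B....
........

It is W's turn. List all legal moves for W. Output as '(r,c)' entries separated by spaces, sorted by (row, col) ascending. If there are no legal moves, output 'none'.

Answer: (1,1) (2,4) (3,1) (4,2) (5,5) (6,2) (6,4) (7,4)

Derivation:
(1,0): no bracket -> illegal
(1,1): flips 2 -> legal
(1,2): no bracket -> illegal
(1,3): no bracket -> illegal
(1,4): no bracket -> illegal
(2,0): no bracket -> illegal
(2,4): flips 1 -> legal
(3,0): no bracket -> illegal
(3,1): flips 3 -> legal
(4,1): no bracket -> illegal
(4,2): flips 1 -> legal
(4,5): no bracket -> illegal
(5,5): flips 2 -> legal
(6,2): flips 1 -> legal
(6,4): flips 1 -> legal
(6,5): no bracket -> illegal
(7,2): no bracket -> illegal
(7,3): no bracket -> illegal
(7,4): flips 1 -> legal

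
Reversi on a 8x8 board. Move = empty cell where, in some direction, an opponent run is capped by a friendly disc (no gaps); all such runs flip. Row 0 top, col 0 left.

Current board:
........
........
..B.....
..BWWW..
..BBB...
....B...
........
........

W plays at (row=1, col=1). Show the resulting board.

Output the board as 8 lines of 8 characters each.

Place W at (1,1); scan 8 dirs for brackets.
Dir NW: first cell '.' (not opp) -> no flip
Dir N: first cell '.' (not opp) -> no flip
Dir NE: first cell '.' (not opp) -> no flip
Dir W: first cell '.' (not opp) -> no flip
Dir E: first cell '.' (not opp) -> no flip
Dir SW: first cell '.' (not opp) -> no flip
Dir S: first cell '.' (not opp) -> no flip
Dir SE: opp run (2,2) capped by W -> flip
All flips: (2,2)

Answer: ........
.W......
..W.....
..BWWW..
..BBB...
....B...
........
........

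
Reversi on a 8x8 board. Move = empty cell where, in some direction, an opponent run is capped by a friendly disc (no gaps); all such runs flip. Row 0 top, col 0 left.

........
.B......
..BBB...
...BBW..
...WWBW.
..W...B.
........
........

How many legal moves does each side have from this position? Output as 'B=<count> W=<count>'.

-- B to move --
(2,5): flips 1 -> legal
(2,6): no bracket -> illegal
(3,2): no bracket -> illegal
(3,6): flips 2 -> legal
(3,7): no bracket -> illegal
(4,1): no bracket -> illegal
(4,2): flips 2 -> legal
(4,7): flips 1 -> legal
(5,1): no bracket -> illegal
(5,3): flips 1 -> legal
(5,4): flips 1 -> legal
(5,5): flips 1 -> legal
(5,7): flips 2 -> legal
(6,1): flips 2 -> legal
(6,2): no bracket -> illegal
(6,3): no bracket -> illegal
B mobility = 9
-- W to move --
(0,0): flips 3 -> legal
(0,1): no bracket -> illegal
(0,2): no bracket -> illegal
(1,0): no bracket -> illegal
(1,2): no bracket -> illegal
(1,3): flips 3 -> legal
(1,4): flips 2 -> legal
(1,5): no bracket -> illegal
(2,0): no bracket -> illegal
(2,1): no bracket -> illegal
(2,5): flips 1 -> legal
(3,1): no bracket -> illegal
(3,2): flips 2 -> legal
(3,6): no bracket -> illegal
(4,2): no bracket -> illegal
(4,7): no bracket -> illegal
(5,4): no bracket -> illegal
(5,5): flips 1 -> legal
(5,7): no bracket -> illegal
(6,5): no bracket -> illegal
(6,6): flips 1 -> legal
(6,7): no bracket -> illegal
W mobility = 7

Answer: B=9 W=7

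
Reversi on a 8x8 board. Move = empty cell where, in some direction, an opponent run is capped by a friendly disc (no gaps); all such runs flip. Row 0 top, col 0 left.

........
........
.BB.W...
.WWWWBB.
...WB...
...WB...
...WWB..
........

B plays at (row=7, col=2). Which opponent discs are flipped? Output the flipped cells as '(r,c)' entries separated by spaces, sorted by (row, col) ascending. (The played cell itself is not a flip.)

Answer: (6,3)

Derivation:
Dir NW: first cell '.' (not opp) -> no flip
Dir N: first cell '.' (not opp) -> no flip
Dir NE: opp run (6,3) capped by B -> flip
Dir W: first cell '.' (not opp) -> no flip
Dir E: first cell '.' (not opp) -> no flip
Dir SW: edge -> no flip
Dir S: edge -> no flip
Dir SE: edge -> no flip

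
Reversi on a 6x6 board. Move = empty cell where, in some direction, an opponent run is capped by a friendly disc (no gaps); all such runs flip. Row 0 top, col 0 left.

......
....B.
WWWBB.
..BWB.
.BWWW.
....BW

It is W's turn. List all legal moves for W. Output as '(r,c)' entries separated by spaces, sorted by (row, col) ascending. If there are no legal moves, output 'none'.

(0,3): no bracket -> illegal
(0,4): flips 3 -> legal
(0,5): no bracket -> illegal
(1,2): no bracket -> illegal
(1,3): flips 1 -> legal
(1,5): flips 1 -> legal
(2,5): flips 3 -> legal
(3,0): no bracket -> illegal
(3,1): flips 1 -> legal
(3,5): flips 1 -> legal
(4,0): flips 1 -> legal
(4,5): no bracket -> illegal
(5,0): no bracket -> illegal
(5,1): no bracket -> illegal
(5,2): no bracket -> illegal
(5,3): flips 1 -> legal

Answer: (0,4) (1,3) (1,5) (2,5) (3,1) (3,5) (4,0) (5,3)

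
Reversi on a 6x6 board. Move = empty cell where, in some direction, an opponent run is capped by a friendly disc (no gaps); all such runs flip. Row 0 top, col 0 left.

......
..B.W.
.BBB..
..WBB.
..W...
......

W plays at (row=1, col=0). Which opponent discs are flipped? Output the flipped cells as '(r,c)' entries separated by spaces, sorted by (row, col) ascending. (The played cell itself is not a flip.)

Dir NW: edge -> no flip
Dir N: first cell '.' (not opp) -> no flip
Dir NE: first cell '.' (not opp) -> no flip
Dir W: edge -> no flip
Dir E: first cell '.' (not opp) -> no flip
Dir SW: edge -> no flip
Dir S: first cell '.' (not opp) -> no flip
Dir SE: opp run (2,1) capped by W -> flip

Answer: (2,1)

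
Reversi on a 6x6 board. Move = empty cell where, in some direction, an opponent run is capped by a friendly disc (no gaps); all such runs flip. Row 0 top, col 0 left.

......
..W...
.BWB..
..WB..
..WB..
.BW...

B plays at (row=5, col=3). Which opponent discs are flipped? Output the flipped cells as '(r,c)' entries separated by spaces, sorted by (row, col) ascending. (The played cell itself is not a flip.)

Dir NW: opp run (4,2), next='.' -> no flip
Dir N: first cell 'B' (not opp) -> no flip
Dir NE: first cell '.' (not opp) -> no flip
Dir W: opp run (5,2) capped by B -> flip
Dir E: first cell '.' (not opp) -> no flip
Dir SW: edge -> no flip
Dir S: edge -> no flip
Dir SE: edge -> no flip

Answer: (5,2)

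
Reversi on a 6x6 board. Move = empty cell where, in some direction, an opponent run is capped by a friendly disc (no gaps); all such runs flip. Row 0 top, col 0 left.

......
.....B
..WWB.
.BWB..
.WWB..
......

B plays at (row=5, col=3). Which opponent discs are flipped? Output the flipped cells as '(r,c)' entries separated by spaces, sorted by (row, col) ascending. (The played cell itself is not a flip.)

Dir NW: opp run (4,2) capped by B -> flip
Dir N: first cell 'B' (not opp) -> no flip
Dir NE: first cell '.' (not opp) -> no flip
Dir W: first cell '.' (not opp) -> no flip
Dir E: first cell '.' (not opp) -> no flip
Dir SW: edge -> no flip
Dir S: edge -> no flip
Dir SE: edge -> no flip

Answer: (4,2)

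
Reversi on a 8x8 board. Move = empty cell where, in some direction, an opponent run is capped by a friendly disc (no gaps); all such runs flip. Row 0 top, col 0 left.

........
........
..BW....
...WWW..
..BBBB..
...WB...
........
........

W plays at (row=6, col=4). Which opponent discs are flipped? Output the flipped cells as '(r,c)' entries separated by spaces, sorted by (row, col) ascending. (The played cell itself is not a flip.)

Answer: (4,4) (5,4)

Derivation:
Dir NW: first cell 'W' (not opp) -> no flip
Dir N: opp run (5,4) (4,4) capped by W -> flip
Dir NE: first cell '.' (not opp) -> no flip
Dir W: first cell '.' (not opp) -> no flip
Dir E: first cell '.' (not opp) -> no flip
Dir SW: first cell '.' (not opp) -> no flip
Dir S: first cell '.' (not opp) -> no flip
Dir SE: first cell '.' (not opp) -> no flip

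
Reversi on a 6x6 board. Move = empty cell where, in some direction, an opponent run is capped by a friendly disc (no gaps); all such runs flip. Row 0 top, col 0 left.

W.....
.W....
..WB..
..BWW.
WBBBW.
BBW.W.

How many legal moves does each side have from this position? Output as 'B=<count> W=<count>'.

Answer: B=8 W=7

Derivation:
-- B to move --
(0,1): no bracket -> illegal
(0,2): no bracket -> illegal
(1,0): no bracket -> illegal
(1,2): flips 1 -> legal
(1,3): no bracket -> illegal
(2,0): no bracket -> illegal
(2,1): flips 1 -> legal
(2,4): flips 1 -> legal
(2,5): flips 1 -> legal
(3,0): flips 1 -> legal
(3,1): no bracket -> illegal
(3,5): flips 2 -> legal
(4,5): flips 2 -> legal
(5,3): flips 1 -> legal
(5,5): no bracket -> illegal
B mobility = 8
-- W to move --
(1,2): flips 1 -> legal
(1,3): flips 1 -> legal
(1,4): no bracket -> illegal
(2,1): flips 2 -> legal
(2,4): flips 1 -> legal
(3,0): flips 1 -> legal
(3,1): flips 1 -> legal
(5,3): flips 1 -> legal
W mobility = 7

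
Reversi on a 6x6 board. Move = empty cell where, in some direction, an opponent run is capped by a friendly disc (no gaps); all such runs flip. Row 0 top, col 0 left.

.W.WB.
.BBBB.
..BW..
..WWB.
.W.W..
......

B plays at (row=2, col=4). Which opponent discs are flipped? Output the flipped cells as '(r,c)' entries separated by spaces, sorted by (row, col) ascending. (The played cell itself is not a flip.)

Dir NW: first cell 'B' (not opp) -> no flip
Dir N: first cell 'B' (not opp) -> no flip
Dir NE: first cell '.' (not opp) -> no flip
Dir W: opp run (2,3) capped by B -> flip
Dir E: first cell '.' (not opp) -> no flip
Dir SW: opp run (3,3), next='.' -> no flip
Dir S: first cell 'B' (not opp) -> no flip
Dir SE: first cell '.' (not opp) -> no flip

Answer: (2,3)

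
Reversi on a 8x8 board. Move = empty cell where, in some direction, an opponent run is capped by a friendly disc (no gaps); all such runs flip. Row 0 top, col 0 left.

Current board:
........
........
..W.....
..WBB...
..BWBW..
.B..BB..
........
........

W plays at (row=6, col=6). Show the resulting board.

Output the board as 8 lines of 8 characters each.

Answer: ........
........
..W.....
..WWB...
..BWWW..
.B..BW..
......W.
........

Derivation:
Place W at (6,6); scan 8 dirs for brackets.
Dir NW: opp run (5,5) (4,4) (3,3) capped by W -> flip
Dir N: first cell '.' (not opp) -> no flip
Dir NE: first cell '.' (not opp) -> no flip
Dir W: first cell '.' (not opp) -> no flip
Dir E: first cell '.' (not opp) -> no flip
Dir SW: first cell '.' (not opp) -> no flip
Dir S: first cell '.' (not opp) -> no flip
Dir SE: first cell '.' (not opp) -> no flip
All flips: (3,3) (4,4) (5,5)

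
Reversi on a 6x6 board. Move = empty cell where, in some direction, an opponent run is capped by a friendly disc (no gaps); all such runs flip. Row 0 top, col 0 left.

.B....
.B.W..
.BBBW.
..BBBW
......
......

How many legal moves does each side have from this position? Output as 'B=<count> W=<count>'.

Answer: B=5 W=5

Derivation:
-- B to move --
(0,2): no bracket -> illegal
(0,3): flips 1 -> legal
(0,4): flips 1 -> legal
(1,2): no bracket -> illegal
(1,4): flips 1 -> legal
(1,5): flips 1 -> legal
(2,5): flips 1 -> legal
(4,4): no bracket -> illegal
(4,5): no bracket -> illegal
B mobility = 5
-- W to move --
(0,0): no bracket -> illegal
(0,2): no bracket -> illegal
(1,0): no bracket -> illegal
(1,2): no bracket -> illegal
(1,4): no bracket -> illegal
(2,0): flips 3 -> legal
(2,5): no bracket -> illegal
(3,0): no bracket -> illegal
(3,1): flips 4 -> legal
(4,1): no bracket -> illegal
(4,2): flips 1 -> legal
(4,3): flips 2 -> legal
(4,4): flips 1 -> legal
(4,5): no bracket -> illegal
W mobility = 5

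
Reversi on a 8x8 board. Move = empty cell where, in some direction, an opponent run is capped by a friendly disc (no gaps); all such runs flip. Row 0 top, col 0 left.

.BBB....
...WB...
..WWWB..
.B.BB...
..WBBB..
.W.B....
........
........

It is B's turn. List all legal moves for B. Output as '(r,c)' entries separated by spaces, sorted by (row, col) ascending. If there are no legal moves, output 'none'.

Answer: (0,4) (1,1) (1,2) (1,5) (2,1) (3,2) (3,5) (4,1) (6,0)

Derivation:
(0,4): flips 2 -> legal
(1,1): flips 1 -> legal
(1,2): flips 2 -> legal
(1,5): flips 1 -> legal
(2,1): flips 3 -> legal
(3,2): flips 1 -> legal
(3,5): flips 2 -> legal
(4,0): no bracket -> illegal
(4,1): flips 1 -> legal
(5,0): no bracket -> illegal
(5,2): no bracket -> illegal
(6,0): flips 2 -> legal
(6,1): no bracket -> illegal
(6,2): no bracket -> illegal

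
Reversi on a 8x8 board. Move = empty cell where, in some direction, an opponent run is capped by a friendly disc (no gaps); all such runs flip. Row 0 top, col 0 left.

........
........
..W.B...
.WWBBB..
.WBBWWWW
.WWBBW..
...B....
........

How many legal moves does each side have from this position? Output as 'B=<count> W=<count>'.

Answer: B=15 W=12

Derivation:
-- B to move --
(1,1): flips 1 -> legal
(1,2): flips 2 -> legal
(1,3): no bracket -> illegal
(2,0): flips 1 -> legal
(2,1): flips 1 -> legal
(2,3): no bracket -> illegal
(3,0): flips 4 -> legal
(3,6): flips 1 -> legal
(3,7): no bracket -> illegal
(4,0): flips 1 -> legal
(5,0): flips 2 -> legal
(5,6): flips 2 -> legal
(5,7): flips 1 -> legal
(6,0): flips 1 -> legal
(6,1): flips 1 -> legal
(6,2): flips 1 -> legal
(6,4): no bracket -> illegal
(6,5): flips 2 -> legal
(6,6): flips 2 -> legal
B mobility = 15
-- W to move --
(1,3): flips 2 -> legal
(1,4): flips 2 -> legal
(1,5): flips 3 -> legal
(2,3): flips 1 -> legal
(2,5): flips 3 -> legal
(2,6): flips 1 -> legal
(3,6): flips 3 -> legal
(6,2): flips 1 -> legal
(6,4): flips 3 -> legal
(6,5): flips 2 -> legal
(7,2): flips 2 -> legal
(7,3): no bracket -> illegal
(7,4): flips 1 -> legal
W mobility = 12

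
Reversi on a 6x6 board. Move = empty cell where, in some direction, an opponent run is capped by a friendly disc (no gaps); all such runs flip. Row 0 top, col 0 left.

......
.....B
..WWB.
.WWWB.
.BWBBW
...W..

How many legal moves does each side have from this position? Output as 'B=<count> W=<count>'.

-- B to move --
(1,1): flips 2 -> legal
(1,2): flips 1 -> legal
(1,3): flips 2 -> legal
(1,4): flips 2 -> legal
(2,0): no bracket -> illegal
(2,1): flips 4 -> legal
(3,0): flips 3 -> legal
(3,5): no bracket -> illegal
(4,0): no bracket -> illegal
(5,1): flips 2 -> legal
(5,2): no bracket -> illegal
(5,4): no bracket -> illegal
(5,5): no bracket -> illegal
B mobility = 7
-- W to move --
(0,4): no bracket -> illegal
(0,5): no bracket -> illegal
(1,3): no bracket -> illegal
(1,4): no bracket -> illegal
(2,5): flips 1 -> legal
(3,0): no bracket -> illegal
(3,5): flips 2 -> legal
(4,0): flips 1 -> legal
(5,0): flips 1 -> legal
(5,1): flips 1 -> legal
(5,2): no bracket -> illegal
(5,4): flips 1 -> legal
(5,5): flips 1 -> legal
W mobility = 7

Answer: B=7 W=7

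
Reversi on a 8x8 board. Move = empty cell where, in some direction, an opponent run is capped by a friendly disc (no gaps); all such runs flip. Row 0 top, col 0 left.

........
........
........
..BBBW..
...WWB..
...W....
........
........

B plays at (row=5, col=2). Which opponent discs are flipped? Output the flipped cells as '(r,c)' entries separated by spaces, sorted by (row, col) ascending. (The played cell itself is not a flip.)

Answer: (4,3)

Derivation:
Dir NW: first cell '.' (not opp) -> no flip
Dir N: first cell '.' (not opp) -> no flip
Dir NE: opp run (4,3) capped by B -> flip
Dir W: first cell '.' (not opp) -> no flip
Dir E: opp run (5,3), next='.' -> no flip
Dir SW: first cell '.' (not opp) -> no flip
Dir S: first cell '.' (not opp) -> no flip
Dir SE: first cell '.' (not opp) -> no flip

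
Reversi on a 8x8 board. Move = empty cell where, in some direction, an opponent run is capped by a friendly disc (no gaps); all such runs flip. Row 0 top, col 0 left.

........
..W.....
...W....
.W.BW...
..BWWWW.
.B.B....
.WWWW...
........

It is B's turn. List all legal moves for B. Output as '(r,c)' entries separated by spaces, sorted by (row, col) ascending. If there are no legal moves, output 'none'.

(0,1): no bracket -> illegal
(0,2): no bracket -> illegal
(0,3): no bracket -> illegal
(1,1): no bracket -> illegal
(1,3): flips 1 -> legal
(1,4): no bracket -> illegal
(2,0): flips 1 -> legal
(2,1): no bracket -> illegal
(2,2): no bracket -> illegal
(2,4): no bracket -> illegal
(2,5): no bracket -> illegal
(3,0): no bracket -> illegal
(3,2): no bracket -> illegal
(3,5): flips 2 -> legal
(3,6): no bracket -> illegal
(3,7): no bracket -> illegal
(4,0): no bracket -> illegal
(4,1): no bracket -> illegal
(4,7): flips 4 -> legal
(5,0): no bracket -> illegal
(5,2): no bracket -> illegal
(5,4): no bracket -> illegal
(5,5): flips 1 -> legal
(5,6): no bracket -> illegal
(5,7): no bracket -> illegal
(6,0): no bracket -> illegal
(6,5): no bracket -> illegal
(7,0): no bracket -> illegal
(7,1): flips 2 -> legal
(7,2): no bracket -> illegal
(7,3): flips 2 -> legal
(7,4): no bracket -> illegal
(7,5): flips 1 -> legal

Answer: (1,3) (2,0) (3,5) (4,7) (5,5) (7,1) (7,3) (7,5)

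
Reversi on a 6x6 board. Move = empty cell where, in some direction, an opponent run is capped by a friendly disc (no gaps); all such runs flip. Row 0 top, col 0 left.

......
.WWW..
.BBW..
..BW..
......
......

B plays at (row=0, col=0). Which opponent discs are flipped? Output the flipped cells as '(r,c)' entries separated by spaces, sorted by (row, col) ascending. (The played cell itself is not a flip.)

Answer: (1,1)

Derivation:
Dir NW: edge -> no flip
Dir N: edge -> no flip
Dir NE: edge -> no flip
Dir W: edge -> no flip
Dir E: first cell '.' (not opp) -> no flip
Dir SW: edge -> no flip
Dir S: first cell '.' (not opp) -> no flip
Dir SE: opp run (1,1) capped by B -> flip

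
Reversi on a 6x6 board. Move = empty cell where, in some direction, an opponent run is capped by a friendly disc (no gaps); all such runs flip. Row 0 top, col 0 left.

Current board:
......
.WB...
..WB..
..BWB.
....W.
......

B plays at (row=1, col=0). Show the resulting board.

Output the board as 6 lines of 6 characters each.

Answer: ......
BBB...
..WB..
..BWB.
....W.
......

Derivation:
Place B at (1,0); scan 8 dirs for brackets.
Dir NW: edge -> no flip
Dir N: first cell '.' (not opp) -> no flip
Dir NE: first cell '.' (not opp) -> no flip
Dir W: edge -> no flip
Dir E: opp run (1,1) capped by B -> flip
Dir SW: edge -> no flip
Dir S: first cell '.' (not opp) -> no flip
Dir SE: first cell '.' (not opp) -> no flip
All flips: (1,1)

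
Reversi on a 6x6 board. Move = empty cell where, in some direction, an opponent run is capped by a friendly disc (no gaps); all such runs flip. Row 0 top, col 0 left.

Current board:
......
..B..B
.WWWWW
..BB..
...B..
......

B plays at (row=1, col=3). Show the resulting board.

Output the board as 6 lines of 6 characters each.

Answer: ......
..BB.B
.WWBWW
..BB..
...B..
......

Derivation:
Place B at (1,3); scan 8 dirs for brackets.
Dir NW: first cell '.' (not opp) -> no flip
Dir N: first cell '.' (not opp) -> no flip
Dir NE: first cell '.' (not opp) -> no flip
Dir W: first cell 'B' (not opp) -> no flip
Dir E: first cell '.' (not opp) -> no flip
Dir SW: opp run (2,2), next='.' -> no flip
Dir S: opp run (2,3) capped by B -> flip
Dir SE: opp run (2,4), next='.' -> no flip
All flips: (2,3)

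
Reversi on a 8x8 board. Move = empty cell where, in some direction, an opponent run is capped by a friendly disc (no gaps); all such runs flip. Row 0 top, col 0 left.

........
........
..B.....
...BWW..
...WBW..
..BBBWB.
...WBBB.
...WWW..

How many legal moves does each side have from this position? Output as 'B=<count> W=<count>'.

Answer: B=10 W=13

Derivation:
-- B to move --
(2,3): flips 2 -> legal
(2,4): flips 1 -> legal
(2,5): flips 5 -> legal
(2,6): flips 1 -> legal
(3,2): flips 1 -> legal
(3,6): flips 3 -> legal
(4,2): flips 1 -> legal
(4,6): flips 2 -> legal
(6,2): flips 1 -> legal
(7,2): flips 1 -> legal
(7,6): no bracket -> illegal
B mobility = 10
-- W to move --
(1,1): flips 3 -> legal
(1,2): no bracket -> illegal
(1,3): no bracket -> illegal
(2,1): no bracket -> illegal
(2,3): flips 1 -> legal
(2,4): no bracket -> illegal
(3,1): no bracket -> illegal
(3,2): flips 1 -> legal
(4,1): flips 1 -> legal
(4,2): flips 2 -> legal
(4,6): no bracket -> illegal
(4,7): flips 2 -> legal
(5,1): flips 3 -> legal
(5,7): flips 2 -> legal
(6,1): flips 1 -> legal
(6,2): flips 2 -> legal
(6,7): flips 4 -> legal
(7,6): flips 2 -> legal
(7,7): flips 1 -> legal
W mobility = 13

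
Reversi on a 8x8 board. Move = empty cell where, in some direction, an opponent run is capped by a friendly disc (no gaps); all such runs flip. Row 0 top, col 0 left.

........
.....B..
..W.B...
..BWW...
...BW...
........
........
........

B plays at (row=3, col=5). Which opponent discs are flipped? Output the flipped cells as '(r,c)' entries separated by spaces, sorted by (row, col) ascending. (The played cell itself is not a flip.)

Dir NW: first cell 'B' (not opp) -> no flip
Dir N: first cell '.' (not opp) -> no flip
Dir NE: first cell '.' (not opp) -> no flip
Dir W: opp run (3,4) (3,3) capped by B -> flip
Dir E: first cell '.' (not opp) -> no flip
Dir SW: opp run (4,4), next='.' -> no flip
Dir S: first cell '.' (not opp) -> no flip
Dir SE: first cell '.' (not opp) -> no flip

Answer: (3,3) (3,4)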